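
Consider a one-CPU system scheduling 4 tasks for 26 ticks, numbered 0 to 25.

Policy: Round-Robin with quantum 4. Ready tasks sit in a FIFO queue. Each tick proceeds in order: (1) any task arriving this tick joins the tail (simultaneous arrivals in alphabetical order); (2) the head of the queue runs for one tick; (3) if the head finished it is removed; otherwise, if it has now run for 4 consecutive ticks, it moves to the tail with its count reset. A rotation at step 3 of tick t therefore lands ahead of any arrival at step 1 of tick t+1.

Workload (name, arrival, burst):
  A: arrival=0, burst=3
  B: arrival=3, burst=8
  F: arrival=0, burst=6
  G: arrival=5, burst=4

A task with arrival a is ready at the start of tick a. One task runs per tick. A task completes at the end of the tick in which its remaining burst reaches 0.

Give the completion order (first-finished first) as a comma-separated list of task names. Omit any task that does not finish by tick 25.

completion order = A, G, F, B

t=0: queue=[A,F] q_used=0 → run A
t=1: queue=[A,F] q_used=1 → run A
t=2: queue=[A,F] q_used=2 → run A
t=3: queue=[F,B] q_used=0 → run F
t=4: queue=[F,B] q_used=1 → run F
t=5: queue=[F,B,G] q_used=2 → run F
t=6: queue=[F,B,G] q_used=3 → run F
t=7: queue=[B,G,F] q_used=0 → run B
t=8: queue=[B,G,F] q_used=1 → run B
t=9: queue=[B,G,F] q_used=2 → run B
t=10: queue=[B,G,F] q_used=3 → run B
t=11: queue=[G,F,B] q_used=0 → run G
t=12: queue=[G,F,B] q_used=1 → run G
t=13: queue=[G,F,B] q_used=2 → run G
t=14: queue=[G,F,B] q_used=3 → run G
t=15: queue=[F,B] q_used=0 → run F
t=16: queue=[F,B] q_used=1 → run F
t=17: queue=[B] q_used=0 → run B
t=18: queue=[B] q_used=1 → run B
t=19: queue=[B] q_used=2 → run B
t=20: queue=[B] q_used=3 → run B
t=21: (idle)
t=22: (idle)
t=23: (idle)
t=24: (idle)
t=25: (idle)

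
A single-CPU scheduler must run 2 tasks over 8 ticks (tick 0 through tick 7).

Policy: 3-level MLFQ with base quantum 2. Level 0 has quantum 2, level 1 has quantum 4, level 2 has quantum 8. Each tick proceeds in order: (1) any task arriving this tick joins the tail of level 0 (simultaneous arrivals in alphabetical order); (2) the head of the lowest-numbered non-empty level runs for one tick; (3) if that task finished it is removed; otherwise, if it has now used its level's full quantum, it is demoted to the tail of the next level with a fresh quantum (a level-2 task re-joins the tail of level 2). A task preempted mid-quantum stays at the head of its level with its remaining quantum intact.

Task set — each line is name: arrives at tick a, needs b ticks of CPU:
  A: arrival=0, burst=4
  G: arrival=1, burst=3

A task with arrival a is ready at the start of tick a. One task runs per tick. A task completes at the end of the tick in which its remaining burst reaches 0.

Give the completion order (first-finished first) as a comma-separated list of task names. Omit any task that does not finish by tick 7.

t=0: L0/L1/L2 = A/-/- → run A
t=1: L0/L1/L2 = AG/-/- → run A
t=2: L0/L1/L2 = G/A/- → run G
t=3: L0/L1/L2 = G/A/- → run G
t=4: L0/L1/L2 = -/AG/- → run A
t=5: L0/L1/L2 = -/AG/- → run A
t=6: L0/L1/L2 = -/G/- → run G
t=7: (idle)

completion order = A, G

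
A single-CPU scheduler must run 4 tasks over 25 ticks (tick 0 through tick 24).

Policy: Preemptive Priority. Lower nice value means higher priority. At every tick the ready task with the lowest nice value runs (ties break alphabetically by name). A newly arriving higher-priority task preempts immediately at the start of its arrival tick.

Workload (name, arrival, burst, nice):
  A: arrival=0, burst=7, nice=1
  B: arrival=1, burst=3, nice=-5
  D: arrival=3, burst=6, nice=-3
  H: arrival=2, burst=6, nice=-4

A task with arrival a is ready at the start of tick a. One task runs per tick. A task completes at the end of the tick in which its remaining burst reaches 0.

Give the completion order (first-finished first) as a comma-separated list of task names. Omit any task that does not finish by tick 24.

completion order = B, H, D, A

t=0: ready={A} → run A
t=1: ready={A,B} → run B
t=2: ready={A,B,H} → run B
t=3: ready={A,B,D,H} → run B
t=4: ready={A,D,H} → run H
t=5: ready={A,D,H} → run H
t=6: ready={A,D,H} → run H
t=7: ready={A,D,H} → run H
t=8: ready={A,D,H} → run H
t=9: ready={A,D,H} → run H
t=10: ready={A,D} → run D
t=11: ready={A,D} → run D
t=12: ready={A,D} → run D
t=13: ready={A,D} → run D
t=14: ready={A,D} → run D
t=15: ready={A,D} → run D
t=16: ready={A} → run A
t=17: ready={A} → run A
t=18: ready={A} → run A
t=19: ready={A} → run A
t=20: ready={A} → run A
t=21: ready={A} → run A
t=22: (idle)
t=23: (idle)
t=24: (idle)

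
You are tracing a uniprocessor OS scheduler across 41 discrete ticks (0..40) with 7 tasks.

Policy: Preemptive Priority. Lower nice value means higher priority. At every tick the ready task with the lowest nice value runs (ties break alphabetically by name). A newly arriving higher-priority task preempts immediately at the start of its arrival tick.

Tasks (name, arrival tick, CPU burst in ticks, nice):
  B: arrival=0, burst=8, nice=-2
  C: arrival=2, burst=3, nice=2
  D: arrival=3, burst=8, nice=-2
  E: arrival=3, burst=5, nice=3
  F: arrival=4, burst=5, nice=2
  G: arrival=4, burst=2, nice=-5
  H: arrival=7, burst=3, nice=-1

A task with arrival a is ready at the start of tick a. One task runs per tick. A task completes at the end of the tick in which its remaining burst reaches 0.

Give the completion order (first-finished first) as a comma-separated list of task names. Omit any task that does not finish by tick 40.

completion order = G, B, D, H, C, F, E

t=0: ready={B} → run B
t=1: ready={B} → run B
t=2: ready={B,C} → run B
t=3: ready={B,C,D,E} → run B
t=4: ready={B,C,D,E,F,G} → run G
t=5: ready={B,C,D,E,F,G} → run G
t=6: ready={B,C,D,E,F} → run B
t=7: ready={B,C,D,E,F,H} → run B
t=8: ready={B,C,D,E,F,H} → run B
t=9: ready={B,C,D,E,F,H} → run B
t=10: ready={C,D,E,F,H} → run D
t=11: ready={C,D,E,F,H} → run D
t=12: ready={C,D,E,F,H} → run D
t=13: ready={C,D,E,F,H} → run D
t=14: ready={C,D,E,F,H} → run D
t=15: ready={C,D,E,F,H} → run D
t=16: ready={C,D,E,F,H} → run D
t=17: ready={C,D,E,F,H} → run D
t=18: ready={C,E,F,H} → run H
t=19: ready={C,E,F,H} → run H
t=20: ready={C,E,F,H} → run H
t=21: ready={C,E,F} → run C
t=22: ready={C,E,F} → run C
t=23: ready={C,E,F} → run C
t=24: ready={E,F} → run F
t=25: ready={E,F} → run F
t=26: ready={E,F} → run F
t=27: ready={E,F} → run F
t=28: ready={E,F} → run F
t=29: ready={E} → run E
t=30: ready={E} → run E
t=31: ready={E} → run E
t=32: ready={E} → run E
t=33: ready={E} → run E
t=34: (idle)
t=35: (idle)
t=36: (idle)
t=37: (idle)
t=38: (idle)
t=39: (idle)
t=40: (idle)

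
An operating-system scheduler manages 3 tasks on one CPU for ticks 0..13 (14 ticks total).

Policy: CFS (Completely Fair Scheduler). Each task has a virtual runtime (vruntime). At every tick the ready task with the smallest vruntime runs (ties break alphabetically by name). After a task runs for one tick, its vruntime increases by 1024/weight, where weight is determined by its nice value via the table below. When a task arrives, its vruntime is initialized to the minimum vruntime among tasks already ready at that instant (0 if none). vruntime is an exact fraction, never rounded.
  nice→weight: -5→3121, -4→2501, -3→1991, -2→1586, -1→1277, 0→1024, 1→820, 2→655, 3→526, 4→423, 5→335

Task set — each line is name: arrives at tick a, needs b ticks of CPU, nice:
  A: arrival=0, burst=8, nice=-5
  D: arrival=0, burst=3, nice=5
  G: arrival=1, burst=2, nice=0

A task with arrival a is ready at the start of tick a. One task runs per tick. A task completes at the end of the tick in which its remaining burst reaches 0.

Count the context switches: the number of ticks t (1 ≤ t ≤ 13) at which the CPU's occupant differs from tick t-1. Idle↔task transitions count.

t=0: vr[A=0 D=0] → run A
t=1: vr[A=1024/3121 D=0 G=0] → run D
t=2: vr[A=1024/3121 D=1024/335 G=0] → run G
t=3: vr[A=1024/3121 D=1024/335 G=1] → run A
t=4: vr[A=2048/3121 D=1024/335 G=1] → run A
t=5: vr[A=3072/3121 D=1024/335 G=1] → run A
t=6: vr[A=4096/3121 D=1024/335 G=1] → run G
t=7: vr[A=4096/3121 D=1024/335] → run A
t=8: vr[A=5120/3121 D=1024/335] → run A
t=9: vr[A=6144/3121 D=1024/335] → run A
t=10: vr[A=7168/3121 D=1024/335] → run A
t=11: vr[D=1024/335] → run D
t=12: vr[D=2048/335] → run D
t=13: (idle)

context switches = 7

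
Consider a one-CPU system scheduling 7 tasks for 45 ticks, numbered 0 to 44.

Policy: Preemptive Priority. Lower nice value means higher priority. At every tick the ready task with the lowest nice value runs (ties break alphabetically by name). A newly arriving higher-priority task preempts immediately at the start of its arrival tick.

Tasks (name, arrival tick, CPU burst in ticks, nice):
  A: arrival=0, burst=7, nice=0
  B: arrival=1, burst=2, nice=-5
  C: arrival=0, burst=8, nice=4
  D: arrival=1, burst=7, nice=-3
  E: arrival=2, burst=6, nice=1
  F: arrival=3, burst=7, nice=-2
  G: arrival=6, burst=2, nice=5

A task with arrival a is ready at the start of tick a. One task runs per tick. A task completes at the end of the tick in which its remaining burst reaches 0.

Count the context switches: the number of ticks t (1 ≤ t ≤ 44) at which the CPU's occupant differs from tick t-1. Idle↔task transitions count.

t=0: ready={A,C} → run A
t=1: ready={A,B,C,D} → run B
t=2: ready={A,B,C,D,E} → run B
t=3: ready={A,C,D,E,F} → run D
t=4: ready={A,C,D,E,F} → run D
t=5: ready={A,C,D,E,F} → run D
t=6: ready={A,C,D,E,F,G} → run D
t=7: ready={A,C,D,E,F,G} → run D
t=8: ready={A,C,D,E,F,G} → run D
t=9: ready={A,C,D,E,F,G} → run D
t=10: ready={A,C,E,F,G} → run F
t=11: ready={A,C,E,F,G} → run F
t=12: ready={A,C,E,F,G} → run F
t=13: ready={A,C,E,F,G} → run F
t=14: ready={A,C,E,F,G} → run F
t=15: ready={A,C,E,F,G} → run F
t=16: ready={A,C,E,F,G} → run F
t=17: ready={A,C,E,G} → run A
t=18: ready={A,C,E,G} → run A
t=19: ready={A,C,E,G} → run A
t=20: ready={A,C,E,G} → run A
t=21: ready={A,C,E,G} → run A
t=22: ready={A,C,E,G} → run A
t=23: ready={C,E,G} → run E
t=24: ready={C,E,G} → run E
t=25: ready={C,E,G} → run E
t=26: ready={C,E,G} → run E
t=27: ready={C,E,G} → run E
t=28: ready={C,E,G} → run E
t=29: ready={C,G} → run C
t=30: ready={C,G} → run C
t=31: ready={C,G} → run C
t=32: ready={C,G} → run C
t=33: ready={C,G} → run C
t=34: ready={C,G} → run C
t=35: ready={C,G} → run C
t=36: ready={C,G} → run C
t=37: ready={G} → run G
t=38: ready={G} → run G
t=39: (idle)
t=40: (idle)
t=41: (idle)
t=42: (idle)
t=43: (idle)
t=44: (idle)

context switches = 8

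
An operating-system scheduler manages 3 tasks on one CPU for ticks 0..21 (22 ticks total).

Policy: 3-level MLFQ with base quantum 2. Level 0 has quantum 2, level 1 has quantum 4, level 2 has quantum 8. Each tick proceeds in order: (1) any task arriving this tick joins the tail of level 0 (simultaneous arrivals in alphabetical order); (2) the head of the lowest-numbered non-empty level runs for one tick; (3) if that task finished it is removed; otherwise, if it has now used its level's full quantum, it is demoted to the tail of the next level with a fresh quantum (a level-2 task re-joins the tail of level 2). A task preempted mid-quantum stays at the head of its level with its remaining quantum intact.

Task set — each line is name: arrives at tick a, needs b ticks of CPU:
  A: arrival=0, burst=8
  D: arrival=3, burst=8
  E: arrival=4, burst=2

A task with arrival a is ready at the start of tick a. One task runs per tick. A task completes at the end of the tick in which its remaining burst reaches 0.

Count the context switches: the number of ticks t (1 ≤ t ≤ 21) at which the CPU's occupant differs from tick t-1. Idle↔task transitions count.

context switches = 7

t=0: L0/L1/L2 = A/-/- → run A
t=1: L0/L1/L2 = A/-/- → run A
t=2: L0/L1/L2 = -/A/- → run A
t=3: L0/L1/L2 = D/A/- → run D
t=4: L0/L1/L2 = DE/A/- → run D
t=5: L0/L1/L2 = E/AD/- → run E
t=6: L0/L1/L2 = E/AD/- → run E
t=7: L0/L1/L2 = -/AD/- → run A
t=8: L0/L1/L2 = -/AD/- → run A
t=9: L0/L1/L2 = -/AD/- → run A
t=10: L0/L1/L2 = -/D/A → run D
t=11: L0/L1/L2 = -/D/A → run D
t=12: L0/L1/L2 = -/D/A → run D
t=13: L0/L1/L2 = -/D/A → run D
t=14: L0/L1/L2 = -/-/AD → run A
t=15: L0/L1/L2 = -/-/AD → run A
t=16: L0/L1/L2 = -/-/D → run D
t=17: L0/L1/L2 = -/-/D → run D
t=18: (idle)
t=19: (idle)
t=20: (idle)
t=21: (idle)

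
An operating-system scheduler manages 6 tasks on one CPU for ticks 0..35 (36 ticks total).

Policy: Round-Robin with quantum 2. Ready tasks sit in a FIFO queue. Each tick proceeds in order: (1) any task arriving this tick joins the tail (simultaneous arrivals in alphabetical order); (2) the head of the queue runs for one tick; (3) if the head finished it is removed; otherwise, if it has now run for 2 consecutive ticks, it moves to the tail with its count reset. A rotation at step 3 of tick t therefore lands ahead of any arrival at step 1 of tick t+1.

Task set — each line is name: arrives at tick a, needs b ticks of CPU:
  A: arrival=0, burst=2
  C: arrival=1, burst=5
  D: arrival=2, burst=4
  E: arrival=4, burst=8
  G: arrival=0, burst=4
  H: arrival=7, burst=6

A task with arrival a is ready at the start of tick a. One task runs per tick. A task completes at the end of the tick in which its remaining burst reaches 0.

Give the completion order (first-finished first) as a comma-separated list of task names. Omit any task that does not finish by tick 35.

t=0: queue=[A,G] q_used=0 → run A
t=1: queue=[A,G,C] q_used=1 → run A
t=2: queue=[G,C,D] q_used=0 → run G
t=3: queue=[G,C,D] q_used=1 → run G
t=4: queue=[C,D,G,E] q_used=0 → run C
t=5: queue=[C,D,G,E] q_used=1 → run C
t=6: queue=[D,G,E,C] q_used=0 → run D
t=7: queue=[D,G,E,C,H] q_used=1 → run D
t=8: queue=[G,E,C,H,D] q_used=0 → run G
t=9: queue=[G,E,C,H,D] q_used=1 → run G
t=10: queue=[E,C,H,D] q_used=0 → run E
t=11: queue=[E,C,H,D] q_used=1 → run E
t=12: queue=[C,H,D,E] q_used=0 → run C
t=13: queue=[C,H,D,E] q_used=1 → run C
t=14: queue=[H,D,E,C] q_used=0 → run H
t=15: queue=[H,D,E,C] q_used=1 → run H
t=16: queue=[D,E,C,H] q_used=0 → run D
t=17: queue=[D,E,C,H] q_used=1 → run D
t=18: queue=[E,C,H] q_used=0 → run E
t=19: queue=[E,C,H] q_used=1 → run E
t=20: queue=[C,H,E] q_used=0 → run C
t=21: queue=[H,E] q_used=0 → run H
t=22: queue=[H,E] q_used=1 → run H
t=23: queue=[E,H] q_used=0 → run E
t=24: queue=[E,H] q_used=1 → run E
t=25: queue=[H,E] q_used=0 → run H
t=26: queue=[H,E] q_used=1 → run H
t=27: queue=[E] q_used=0 → run E
t=28: queue=[E] q_used=1 → run E
t=29: (idle)
t=30: (idle)
t=31: (idle)
t=32: (idle)
t=33: (idle)
t=34: (idle)
t=35: (idle)

completion order = A, G, D, C, H, E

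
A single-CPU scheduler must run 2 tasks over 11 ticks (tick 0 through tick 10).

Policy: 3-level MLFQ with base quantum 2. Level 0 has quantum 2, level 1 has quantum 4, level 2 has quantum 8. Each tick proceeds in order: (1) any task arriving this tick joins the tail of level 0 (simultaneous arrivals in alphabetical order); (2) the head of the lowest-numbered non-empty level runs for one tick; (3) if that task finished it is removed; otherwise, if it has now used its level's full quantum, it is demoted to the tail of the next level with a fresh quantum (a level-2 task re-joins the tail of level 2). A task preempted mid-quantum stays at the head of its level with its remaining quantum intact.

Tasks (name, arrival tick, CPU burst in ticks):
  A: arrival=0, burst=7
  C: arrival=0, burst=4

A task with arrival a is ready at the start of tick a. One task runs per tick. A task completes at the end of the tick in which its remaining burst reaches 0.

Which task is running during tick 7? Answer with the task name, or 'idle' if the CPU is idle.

t=0: L0/L1/L2 = AC/-/- → run A
t=1: L0/L1/L2 = AC/-/- → run A
t=2: L0/L1/L2 = C/A/- → run C
t=3: L0/L1/L2 = C/A/- → run C
t=4: L0/L1/L2 = -/AC/- → run A
t=5: L0/L1/L2 = -/AC/- → run A
t=6: L0/L1/L2 = -/AC/- → run A
t=7: L0/L1/L2 = -/AC/- → run A
t=8: L0/L1/L2 = -/C/A → run C
t=9: L0/L1/L2 = -/C/A → run C
t=10: L0/L1/L2 = -/-/A → run A

running at tick 7 = A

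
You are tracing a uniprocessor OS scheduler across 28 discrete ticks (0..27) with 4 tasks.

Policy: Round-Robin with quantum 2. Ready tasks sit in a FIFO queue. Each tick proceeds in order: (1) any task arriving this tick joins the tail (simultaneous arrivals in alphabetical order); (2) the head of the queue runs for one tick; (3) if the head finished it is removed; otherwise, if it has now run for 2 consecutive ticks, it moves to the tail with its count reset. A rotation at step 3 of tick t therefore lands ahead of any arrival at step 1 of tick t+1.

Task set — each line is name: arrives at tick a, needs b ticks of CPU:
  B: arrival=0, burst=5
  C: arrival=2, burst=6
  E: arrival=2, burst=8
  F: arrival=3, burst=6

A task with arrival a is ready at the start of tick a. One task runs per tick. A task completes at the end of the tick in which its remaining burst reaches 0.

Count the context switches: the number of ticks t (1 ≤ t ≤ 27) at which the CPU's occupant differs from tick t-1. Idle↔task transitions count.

context switches = 12

t=0: queue=[B] q_used=0 → run B
t=1: queue=[B] q_used=1 → run B
t=2: queue=[B,C,E] q_used=0 → run B
t=3: queue=[B,C,E,F] q_used=1 → run B
t=4: queue=[C,E,F,B] q_used=0 → run C
t=5: queue=[C,E,F,B] q_used=1 → run C
t=6: queue=[E,F,B,C] q_used=0 → run E
t=7: queue=[E,F,B,C] q_used=1 → run E
t=8: queue=[F,B,C,E] q_used=0 → run F
t=9: queue=[F,B,C,E] q_used=1 → run F
t=10: queue=[B,C,E,F] q_used=0 → run B
t=11: queue=[C,E,F] q_used=0 → run C
t=12: queue=[C,E,F] q_used=1 → run C
t=13: queue=[E,F,C] q_used=0 → run E
t=14: queue=[E,F,C] q_used=1 → run E
t=15: queue=[F,C,E] q_used=0 → run F
t=16: queue=[F,C,E] q_used=1 → run F
t=17: queue=[C,E,F] q_used=0 → run C
t=18: queue=[C,E,F] q_used=1 → run C
t=19: queue=[E,F] q_used=0 → run E
t=20: queue=[E,F] q_used=1 → run E
t=21: queue=[F,E] q_used=0 → run F
t=22: queue=[F,E] q_used=1 → run F
t=23: queue=[E] q_used=0 → run E
t=24: queue=[E] q_used=1 → run E
t=25: (idle)
t=26: (idle)
t=27: (idle)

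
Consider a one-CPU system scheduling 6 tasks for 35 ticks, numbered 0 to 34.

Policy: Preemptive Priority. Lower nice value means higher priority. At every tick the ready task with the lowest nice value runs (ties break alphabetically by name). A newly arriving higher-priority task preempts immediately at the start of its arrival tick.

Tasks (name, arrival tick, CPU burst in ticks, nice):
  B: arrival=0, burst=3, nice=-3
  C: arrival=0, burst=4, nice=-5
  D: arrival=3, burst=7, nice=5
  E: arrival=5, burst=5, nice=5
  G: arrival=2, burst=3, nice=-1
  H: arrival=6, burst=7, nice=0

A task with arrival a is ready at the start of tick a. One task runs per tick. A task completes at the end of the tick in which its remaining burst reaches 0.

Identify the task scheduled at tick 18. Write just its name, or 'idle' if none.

t=0: ready={B,C} → run C
t=1: ready={B,C} → run C
t=2: ready={B,C,G} → run C
t=3: ready={B,C,D,G} → run C
t=4: ready={B,D,G} → run B
t=5: ready={B,D,E,G} → run B
t=6: ready={B,D,E,G,H} → run B
t=7: ready={D,E,G,H} → run G
t=8: ready={D,E,G,H} → run G
t=9: ready={D,E,G,H} → run G
t=10: ready={D,E,H} → run H
t=11: ready={D,E,H} → run H
t=12: ready={D,E,H} → run H
t=13: ready={D,E,H} → run H
t=14: ready={D,E,H} → run H
t=15: ready={D,E,H} → run H
t=16: ready={D,E,H} → run H
t=17: ready={D,E} → run D
t=18: ready={D,E} → run D
t=19: ready={D,E} → run D
t=20: ready={D,E} → run D
t=21: ready={D,E} → run D
t=22: ready={D,E} → run D
t=23: ready={D,E} → run D
t=24: ready={E} → run E
t=25: ready={E} → run E
t=26: ready={E} → run E
t=27: ready={E} → run E
t=28: ready={E} → run E
t=29: (idle)
t=30: (idle)
t=31: (idle)
t=32: (idle)
t=33: (idle)
t=34: (idle)

running at tick 18 = D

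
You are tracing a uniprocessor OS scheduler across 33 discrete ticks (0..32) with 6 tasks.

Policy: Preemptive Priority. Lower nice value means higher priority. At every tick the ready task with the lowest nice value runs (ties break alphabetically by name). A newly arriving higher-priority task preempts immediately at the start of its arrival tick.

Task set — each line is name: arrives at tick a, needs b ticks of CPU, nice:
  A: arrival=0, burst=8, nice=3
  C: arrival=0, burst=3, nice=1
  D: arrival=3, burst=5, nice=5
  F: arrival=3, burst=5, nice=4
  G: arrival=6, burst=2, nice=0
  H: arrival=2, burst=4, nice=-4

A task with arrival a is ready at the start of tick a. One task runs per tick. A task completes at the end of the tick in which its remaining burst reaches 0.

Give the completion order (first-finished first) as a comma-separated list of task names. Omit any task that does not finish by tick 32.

completion order = H, G, C, A, F, D

t=0: ready={A,C} → run C
t=1: ready={A,C} → run C
t=2: ready={A,C,H} → run H
t=3: ready={A,C,D,F,H} → run H
t=4: ready={A,C,D,F,H} → run H
t=5: ready={A,C,D,F,H} → run H
t=6: ready={A,C,D,F,G} → run G
t=7: ready={A,C,D,F,G} → run G
t=8: ready={A,C,D,F} → run C
t=9: ready={A,D,F} → run A
t=10: ready={A,D,F} → run A
t=11: ready={A,D,F} → run A
t=12: ready={A,D,F} → run A
t=13: ready={A,D,F} → run A
t=14: ready={A,D,F} → run A
t=15: ready={A,D,F} → run A
t=16: ready={A,D,F} → run A
t=17: ready={D,F} → run F
t=18: ready={D,F} → run F
t=19: ready={D,F} → run F
t=20: ready={D,F} → run F
t=21: ready={D,F} → run F
t=22: ready={D} → run D
t=23: ready={D} → run D
t=24: ready={D} → run D
t=25: ready={D} → run D
t=26: ready={D} → run D
t=27: (idle)
t=28: (idle)
t=29: (idle)
t=30: (idle)
t=31: (idle)
t=32: (idle)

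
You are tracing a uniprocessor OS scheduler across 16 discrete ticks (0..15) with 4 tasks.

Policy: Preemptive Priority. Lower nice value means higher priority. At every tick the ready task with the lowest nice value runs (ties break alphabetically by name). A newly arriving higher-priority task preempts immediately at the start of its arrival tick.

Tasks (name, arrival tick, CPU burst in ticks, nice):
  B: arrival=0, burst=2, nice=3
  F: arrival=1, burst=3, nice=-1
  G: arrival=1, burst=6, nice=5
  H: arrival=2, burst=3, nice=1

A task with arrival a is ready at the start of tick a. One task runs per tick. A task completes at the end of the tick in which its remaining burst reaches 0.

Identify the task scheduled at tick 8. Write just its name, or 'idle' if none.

t=0: ready={B} → run B
t=1: ready={B,F,G} → run F
t=2: ready={B,F,G,H} → run F
t=3: ready={B,F,G,H} → run F
t=4: ready={B,G,H} → run H
t=5: ready={B,G,H} → run H
t=6: ready={B,G,H} → run H
t=7: ready={B,G} → run B
t=8: ready={G} → run G
t=9: ready={G} → run G
t=10: ready={G} → run G
t=11: ready={G} → run G
t=12: ready={G} → run G
t=13: ready={G} → run G
t=14: (idle)
t=15: (idle)

running at tick 8 = G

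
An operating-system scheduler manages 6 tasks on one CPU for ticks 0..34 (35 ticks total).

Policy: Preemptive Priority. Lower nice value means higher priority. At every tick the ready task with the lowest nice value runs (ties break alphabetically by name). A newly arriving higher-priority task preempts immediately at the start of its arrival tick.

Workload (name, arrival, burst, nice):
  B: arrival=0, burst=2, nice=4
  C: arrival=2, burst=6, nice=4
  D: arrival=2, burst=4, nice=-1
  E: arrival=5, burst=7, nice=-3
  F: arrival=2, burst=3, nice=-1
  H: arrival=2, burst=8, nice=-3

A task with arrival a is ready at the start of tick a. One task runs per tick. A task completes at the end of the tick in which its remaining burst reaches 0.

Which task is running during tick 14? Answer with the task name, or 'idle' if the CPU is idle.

running at tick 14 = H

t=0: ready={B} → run B
t=1: ready={B} → run B
t=2: ready={C,D,F,H} → run H
t=3: ready={C,D,F,H} → run H
t=4: ready={C,D,F,H} → run H
t=5: ready={C,D,E,F,H} → run E
t=6: ready={C,D,E,F,H} → run E
t=7: ready={C,D,E,F,H} → run E
t=8: ready={C,D,E,F,H} → run E
t=9: ready={C,D,E,F,H} → run E
t=10: ready={C,D,E,F,H} → run E
t=11: ready={C,D,E,F,H} → run E
t=12: ready={C,D,F,H} → run H
t=13: ready={C,D,F,H} → run H
t=14: ready={C,D,F,H} → run H
t=15: ready={C,D,F,H} → run H
t=16: ready={C,D,F,H} → run H
t=17: ready={C,D,F} → run D
t=18: ready={C,D,F} → run D
t=19: ready={C,D,F} → run D
t=20: ready={C,D,F} → run D
t=21: ready={C,F} → run F
t=22: ready={C,F} → run F
t=23: ready={C,F} → run F
t=24: ready={C} → run C
t=25: ready={C} → run C
t=26: ready={C} → run C
t=27: ready={C} → run C
t=28: ready={C} → run C
t=29: ready={C} → run C
t=30: (idle)
t=31: (idle)
t=32: (idle)
t=33: (idle)
t=34: (idle)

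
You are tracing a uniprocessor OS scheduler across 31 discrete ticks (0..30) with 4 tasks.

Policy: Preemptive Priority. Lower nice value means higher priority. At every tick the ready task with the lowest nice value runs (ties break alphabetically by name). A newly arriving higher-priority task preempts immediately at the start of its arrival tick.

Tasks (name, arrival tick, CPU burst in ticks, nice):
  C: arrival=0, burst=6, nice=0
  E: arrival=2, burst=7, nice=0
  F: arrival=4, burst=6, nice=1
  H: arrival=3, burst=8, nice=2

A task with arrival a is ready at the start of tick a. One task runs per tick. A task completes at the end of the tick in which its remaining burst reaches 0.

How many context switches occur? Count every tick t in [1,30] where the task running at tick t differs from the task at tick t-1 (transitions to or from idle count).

t=0: ready={C} → run C
t=1: ready={C} → run C
t=2: ready={C,E} → run C
t=3: ready={C,E,H} → run C
t=4: ready={C,E,F,H} → run C
t=5: ready={C,E,F,H} → run C
t=6: ready={E,F,H} → run E
t=7: ready={E,F,H} → run E
t=8: ready={E,F,H} → run E
t=9: ready={E,F,H} → run E
t=10: ready={E,F,H} → run E
t=11: ready={E,F,H} → run E
t=12: ready={E,F,H} → run E
t=13: ready={F,H} → run F
t=14: ready={F,H} → run F
t=15: ready={F,H} → run F
t=16: ready={F,H} → run F
t=17: ready={F,H} → run F
t=18: ready={F,H} → run F
t=19: ready={H} → run H
t=20: ready={H} → run H
t=21: ready={H} → run H
t=22: ready={H} → run H
t=23: ready={H} → run H
t=24: ready={H} → run H
t=25: ready={H} → run H
t=26: ready={H} → run H
t=27: (idle)
t=28: (idle)
t=29: (idle)
t=30: (idle)

context switches = 4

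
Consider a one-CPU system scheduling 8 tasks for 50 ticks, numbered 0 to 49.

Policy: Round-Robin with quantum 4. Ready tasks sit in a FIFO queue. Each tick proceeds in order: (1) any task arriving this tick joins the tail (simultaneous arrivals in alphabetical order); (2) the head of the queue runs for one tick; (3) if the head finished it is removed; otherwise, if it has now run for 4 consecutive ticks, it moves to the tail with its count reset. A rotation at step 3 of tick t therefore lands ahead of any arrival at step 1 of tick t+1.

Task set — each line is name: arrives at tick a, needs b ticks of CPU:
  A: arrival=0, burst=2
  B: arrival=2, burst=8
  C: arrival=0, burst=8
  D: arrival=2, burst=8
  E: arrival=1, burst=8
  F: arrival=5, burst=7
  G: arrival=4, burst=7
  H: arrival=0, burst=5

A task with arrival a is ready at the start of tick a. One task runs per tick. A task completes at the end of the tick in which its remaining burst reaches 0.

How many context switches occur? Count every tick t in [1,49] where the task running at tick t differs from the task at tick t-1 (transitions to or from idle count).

context switches = 13

t=0: queue=[A,C,H] q_used=0 → run A
t=1: queue=[A,C,H,E] q_used=1 → run A
t=2: queue=[C,H,E,B,D] q_used=0 → run C
t=3: queue=[C,H,E,B,D] q_used=1 → run C
t=4: queue=[C,H,E,B,D,G] q_used=2 → run C
t=5: queue=[C,H,E,B,D,G,F] q_used=3 → run C
t=6: queue=[H,E,B,D,G,F,C] q_used=0 → run H
t=7: queue=[H,E,B,D,G,F,C] q_used=1 → run H
t=8: queue=[H,E,B,D,G,F,C] q_used=2 → run H
t=9: queue=[H,E,B,D,G,F,C] q_used=3 → run H
t=10: queue=[E,B,D,G,F,C,H] q_used=0 → run E
t=11: queue=[E,B,D,G,F,C,H] q_used=1 → run E
t=12: queue=[E,B,D,G,F,C,H] q_used=2 → run E
t=13: queue=[E,B,D,G,F,C,H] q_used=3 → run E
t=14: queue=[B,D,G,F,C,H,E] q_used=0 → run B
t=15: queue=[B,D,G,F,C,H,E] q_used=1 → run B
t=16: queue=[B,D,G,F,C,H,E] q_used=2 → run B
t=17: queue=[B,D,G,F,C,H,E] q_used=3 → run B
t=18: queue=[D,G,F,C,H,E,B] q_used=0 → run D
t=19: queue=[D,G,F,C,H,E,B] q_used=1 → run D
t=20: queue=[D,G,F,C,H,E,B] q_used=2 → run D
t=21: queue=[D,G,F,C,H,E,B] q_used=3 → run D
t=22: queue=[G,F,C,H,E,B,D] q_used=0 → run G
t=23: queue=[G,F,C,H,E,B,D] q_used=1 → run G
t=24: queue=[G,F,C,H,E,B,D] q_used=2 → run G
t=25: queue=[G,F,C,H,E,B,D] q_used=3 → run G
t=26: queue=[F,C,H,E,B,D,G] q_used=0 → run F
t=27: queue=[F,C,H,E,B,D,G] q_used=1 → run F
t=28: queue=[F,C,H,E,B,D,G] q_used=2 → run F
t=29: queue=[F,C,H,E,B,D,G] q_used=3 → run F
t=30: queue=[C,H,E,B,D,G,F] q_used=0 → run C
t=31: queue=[C,H,E,B,D,G,F] q_used=1 → run C
t=32: queue=[C,H,E,B,D,G,F] q_used=2 → run C
t=33: queue=[C,H,E,B,D,G,F] q_used=3 → run C
t=34: queue=[H,E,B,D,G,F] q_used=0 → run H
t=35: queue=[E,B,D,G,F] q_used=0 → run E
t=36: queue=[E,B,D,G,F] q_used=1 → run E
t=37: queue=[E,B,D,G,F] q_used=2 → run E
t=38: queue=[E,B,D,G,F] q_used=3 → run E
t=39: queue=[B,D,G,F] q_used=0 → run B
t=40: queue=[B,D,G,F] q_used=1 → run B
t=41: queue=[B,D,G,F] q_used=2 → run B
t=42: queue=[B,D,G,F] q_used=3 → run B
t=43: queue=[D,G,F] q_used=0 → run D
t=44: queue=[D,G,F] q_used=1 → run D
t=45: queue=[D,G,F] q_used=2 → run D
t=46: queue=[D,G,F] q_used=3 → run D
t=47: queue=[G,F] q_used=0 → run G
t=48: queue=[G,F] q_used=1 → run G
t=49: queue=[G,F] q_used=2 → run G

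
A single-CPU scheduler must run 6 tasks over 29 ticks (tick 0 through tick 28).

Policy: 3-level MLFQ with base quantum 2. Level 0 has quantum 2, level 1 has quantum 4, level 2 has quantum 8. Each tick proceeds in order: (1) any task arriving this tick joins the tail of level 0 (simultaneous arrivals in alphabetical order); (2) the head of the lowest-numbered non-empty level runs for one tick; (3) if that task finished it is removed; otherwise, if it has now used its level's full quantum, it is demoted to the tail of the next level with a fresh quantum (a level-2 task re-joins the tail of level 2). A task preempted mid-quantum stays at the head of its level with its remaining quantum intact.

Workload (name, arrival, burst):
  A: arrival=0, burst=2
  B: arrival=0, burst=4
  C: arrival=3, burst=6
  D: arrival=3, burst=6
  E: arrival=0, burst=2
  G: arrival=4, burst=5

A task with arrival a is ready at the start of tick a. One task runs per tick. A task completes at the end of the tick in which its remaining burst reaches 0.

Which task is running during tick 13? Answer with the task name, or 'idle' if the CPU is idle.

running at tick 13 = B

t=0: L0/L1/L2 = ABE/-/- → run A
t=1: L0/L1/L2 = ABE/-/- → run A
t=2: L0/L1/L2 = BE/-/- → run B
t=3: L0/L1/L2 = BECD/-/- → run B
t=4: L0/L1/L2 = ECDG/B/- → run E
t=5: L0/L1/L2 = ECDG/B/- → run E
t=6: L0/L1/L2 = CDG/B/- → run C
t=7: L0/L1/L2 = CDG/B/- → run C
t=8: L0/L1/L2 = DG/BC/- → run D
t=9: L0/L1/L2 = DG/BC/- → run D
t=10: L0/L1/L2 = G/BCD/- → run G
t=11: L0/L1/L2 = G/BCD/- → run G
t=12: L0/L1/L2 = -/BCDG/- → run B
t=13: L0/L1/L2 = -/BCDG/- → run B
t=14: L0/L1/L2 = -/CDG/- → run C
t=15: L0/L1/L2 = -/CDG/- → run C
t=16: L0/L1/L2 = -/CDG/- → run C
t=17: L0/L1/L2 = -/CDG/- → run C
t=18: L0/L1/L2 = -/DG/- → run D
t=19: L0/L1/L2 = -/DG/- → run D
t=20: L0/L1/L2 = -/DG/- → run D
t=21: L0/L1/L2 = -/DG/- → run D
t=22: L0/L1/L2 = -/G/- → run G
t=23: L0/L1/L2 = -/G/- → run G
t=24: L0/L1/L2 = -/G/- → run G
t=25: (idle)
t=26: (idle)
t=27: (idle)
t=28: (idle)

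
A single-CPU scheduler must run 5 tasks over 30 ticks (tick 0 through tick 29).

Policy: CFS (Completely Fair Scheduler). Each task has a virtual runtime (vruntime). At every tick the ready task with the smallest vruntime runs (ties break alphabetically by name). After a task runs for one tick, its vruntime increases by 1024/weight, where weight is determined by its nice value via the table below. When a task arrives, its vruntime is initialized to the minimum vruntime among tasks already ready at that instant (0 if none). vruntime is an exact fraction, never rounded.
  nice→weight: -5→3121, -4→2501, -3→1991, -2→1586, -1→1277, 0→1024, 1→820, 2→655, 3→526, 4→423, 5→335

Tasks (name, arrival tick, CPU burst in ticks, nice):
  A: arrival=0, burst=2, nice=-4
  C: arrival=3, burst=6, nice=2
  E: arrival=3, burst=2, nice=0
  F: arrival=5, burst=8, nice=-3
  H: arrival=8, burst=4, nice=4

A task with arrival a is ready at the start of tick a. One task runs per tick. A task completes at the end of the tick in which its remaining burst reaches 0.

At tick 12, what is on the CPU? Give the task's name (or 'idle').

running at tick 12 = F

t=0: vr[A=0] → run A
t=1: vr[A=1024/2501] → run A
t=2: (idle)
t=3: vr[C=0 E=0] → run C
t=4: vr[C=1024/655 E=0] → run E
t=5: vr[C=1024/655 E=1 F=1] → run E
t=6: vr[C=1024/655 F=1] → run F
t=7: vr[C=1024/655 F=3015/1991] → run F
t=8: vr[C=1024/655 F=4039/1991 H=1024/655] → run C
t=9: vr[C=2048/655 F=4039/1991 H=1024/655] → run H
t=10: vr[C=2048/655 F=4039/1991 H=1103872/277065] → run F
t=11: vr[C=2048/655 F=5063/1991 H=1103872/277065] → run F
t=12: vr[C=2048/655 F=6087/1991 H=1103872/277065] → run F
t=13: vr[C=2048/655 F=7111/1991 H=1103872/277065] → run C
t=14: vr[C=3072/655 F=7111/1991 H=1103872/277065] → run F
t=15: vr[C=3072/655 F=8135/1991 H=1103872/277065] → run H
t=16: vr[C=3072/655 F=8135/1991 H=1774592/277065] → run F
t=17: vr[C=3072/655 F=9159/1991 H=1774592/277065] → run F
t=18: vr[C=3072/655 H=1774592/277065] → run C
t=19: vr[C=4096/655 H=1774592/277065] → run C
t=20: vr[C=1024/131 H=1774592/277065] → run H
t=21: vr[C=1024/131 H=815104/92355] → run C
t=22: vr[H=815104/92355] → run H
t=23: (idle)
t=24: (idle)
t=25: (idle)
t=26: (idle)
t=27: (idle)
t=28: (idle)
t=29: (idle)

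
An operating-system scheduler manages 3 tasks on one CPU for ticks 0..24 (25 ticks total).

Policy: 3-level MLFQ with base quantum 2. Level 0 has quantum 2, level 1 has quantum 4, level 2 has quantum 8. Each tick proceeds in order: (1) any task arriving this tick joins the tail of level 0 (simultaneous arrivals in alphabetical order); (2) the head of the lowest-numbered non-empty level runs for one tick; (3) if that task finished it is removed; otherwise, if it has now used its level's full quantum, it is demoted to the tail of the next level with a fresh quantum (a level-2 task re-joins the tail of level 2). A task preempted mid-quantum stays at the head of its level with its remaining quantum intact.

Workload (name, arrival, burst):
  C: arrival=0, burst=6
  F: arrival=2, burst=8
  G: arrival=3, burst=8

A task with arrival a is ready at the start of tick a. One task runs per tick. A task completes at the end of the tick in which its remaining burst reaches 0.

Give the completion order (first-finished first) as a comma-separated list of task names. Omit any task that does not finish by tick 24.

t=0: L0/L1/L2 = C/-/- → run C
t=1: L0/L1/L2 = C/-/- → run C
t=2: L0/L1/L2 = F/C/- → run F
t=3: L0/L1/L2 = FG/C/- → run F
t=4: L0/L1/L2 = G/CF/- → run G
t=5: L0/L1/L2 = G/CF/- → run G
t=6: L0/L1/L2 = -/CFG/- → run C
t=7: L0/L1/L2 = -/CFG/- → run C
t=8: L0/L1/L2 = -/CFG/- → run C
t=9: L0/L1/L2 = -/CFG/- → run C
t=10: L0/L1/L2 = -/FG/- → run F
t=11: L0/L1/L2 = -/FG/- → run F
t=12: L0/L1/L2 = -/FG/- → run F
t=13: L0/L1/L2 = -/FG/- → run F
t=14: L0/L1/L2 = -/G/F → run G
t=15: L0/L1/L2 = -/G/F → run G
t=16: L0/L1/L2 = -/G/F → run G
t=17: L0/L1/L2 = -/G/F → run G
t=18: L0/L1/L2 = -/-/FG → run F
t=19: L0/L1/L2 = -/-/FG → run F
t=20: L0/L1/L2 = -/-/G → run G
t=21: L0/L1/L2 = -/-/G → run G
t=22: (idle)
t=23: (idle)
t=24: (idle)

completion order = C, F, G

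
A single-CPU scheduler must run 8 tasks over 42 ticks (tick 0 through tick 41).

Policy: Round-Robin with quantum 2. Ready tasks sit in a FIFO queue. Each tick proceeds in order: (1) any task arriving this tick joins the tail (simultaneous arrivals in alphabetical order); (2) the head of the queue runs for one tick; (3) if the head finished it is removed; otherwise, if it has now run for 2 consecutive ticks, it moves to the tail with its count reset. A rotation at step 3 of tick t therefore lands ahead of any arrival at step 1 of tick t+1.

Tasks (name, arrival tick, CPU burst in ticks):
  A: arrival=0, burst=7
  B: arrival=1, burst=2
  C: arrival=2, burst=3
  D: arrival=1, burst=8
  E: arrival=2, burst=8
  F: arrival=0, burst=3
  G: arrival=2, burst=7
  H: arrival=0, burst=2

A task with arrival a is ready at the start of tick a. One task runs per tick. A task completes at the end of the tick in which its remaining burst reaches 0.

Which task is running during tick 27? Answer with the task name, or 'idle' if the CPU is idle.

t=0: queue=[A,F,H] q_used=0 → run A
t=1: queue=[A,F,H,B,D] q_used=1 → run A
t=2: queue=[F,H,B,D,A,C,E,G] q_used=0 → run F
t=3: queue=[F,H,B,D,A,C,E,G] q_used=1 → run F
t=4: queue=[H,B,D,A,C,E,G,F] q_used=0 → run H
t=5: queue=[H,B,D,A,C,E,G,F] q_used=1 → run H
t=6: queue=[B,D,A,C,E,G,F] q_used=0 → run B
t=7: queue=[B,D,A,C,E,G,F] q_used=1 → run B
t=8: queue=[D,A,C,E,G,F] q_used=0 → run D
t=9: queue=[D,A,C,E,G,F] q_used=1 → run D
t=10: queue=[A,C,E,G,F,D] q_used=0 → run A
t=11: queue=[A,C,E,G,F,D] q_used=1 → run A
t=12: queue=[C,E,G,F,D,A] q_used=0 → run C
t=13: queue=[C,E,G,F,D,A] q_used=1 → run C
t=14: queue=[E,G,F,D,A,C] q_used=0 → run E
t=15: queue=[E,G,F,D,A,C] q_used=1 → run E
t=16: queue=[G,F,D,A,C,E] q_used=0 → run G
t=17: queue=[G,F,D,A,C,E] q_used=1 → run G
t=18: queue=[F,D,A,C,E,G] q_used=0 → run F
t=19: queue=[D,A,C,E,G] q_used=0 → run D
t=20: queue=[D,A,C,E,G] q_used=1 → run D
t=21: queue=[A,C,E,G,D] q_used=0 → run A
t=22: queue=[A,C,E,G,D] q_used=1 → run A
t=23: queue=[C,E,G,D,A] q_used=0 → run C
t=24: queue=[E,G,D,A] q_used=0 → run E
t=25: queue=[E,G,D,A] q_used=1 → run E
t=26: queue=[G,D,A,E] q_used=0 → run G
t=27: queue=[G,D,A,E] q_used=1 → run G
t=28: queue=[D,A,E,G] q_used=0 → run D
t=29: queue=[D,A,E,G] q_used=1 → run D
t=30: queue=[A,E,G,D] q_used=0 → run A
t=31: queue=[E,G,D] q_used=0 → run E
t=32: queue=[E,G,D] q_used=1 → run E
t=33: queue=[G,D,E] q_used=0 → run G
t=34: queue=[G,D,E] q_used=1 → run G
t=35: queue=[D,E,G] q_used=0 → run D
t=36: queue=[D,E,G] q_used=1 → run D
t=37: queue=[E,G] q_used=0 → run E
t=38: queue=[E,G] q_used=1 → run E
t=39: queue=[G] q_used=0 → run G
t=40: (idle)
t=41: (idle)

running at tick 27 = G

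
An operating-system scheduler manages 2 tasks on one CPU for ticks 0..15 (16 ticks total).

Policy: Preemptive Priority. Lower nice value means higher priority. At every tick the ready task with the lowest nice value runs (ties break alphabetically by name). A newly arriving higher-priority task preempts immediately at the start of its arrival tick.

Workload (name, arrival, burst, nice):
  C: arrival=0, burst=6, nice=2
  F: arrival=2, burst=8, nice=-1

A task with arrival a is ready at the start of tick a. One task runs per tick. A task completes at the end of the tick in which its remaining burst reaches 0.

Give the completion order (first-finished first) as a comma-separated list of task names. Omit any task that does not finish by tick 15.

completion order = F, C

t=0: ready={C} → run C
t=1: ready={C} → run C
t=2: ready={C,F} → run F
t=3: ready={C,F} → run F
t=4: ready={C,F} → run F
t=5: ready={C,F} → run F
t=6: ready={C,F} → run F
t=7: ready={C,F} → run F
t=8: ready={C,F} → run F
t=9: ready={C,F} → run F
t=10: ready={C} → run C
t=11: ready={C} → run C
t=12: ready={C} → run C
t=13: ready={C} → run C
t=14: (idle)
t=15: (idle)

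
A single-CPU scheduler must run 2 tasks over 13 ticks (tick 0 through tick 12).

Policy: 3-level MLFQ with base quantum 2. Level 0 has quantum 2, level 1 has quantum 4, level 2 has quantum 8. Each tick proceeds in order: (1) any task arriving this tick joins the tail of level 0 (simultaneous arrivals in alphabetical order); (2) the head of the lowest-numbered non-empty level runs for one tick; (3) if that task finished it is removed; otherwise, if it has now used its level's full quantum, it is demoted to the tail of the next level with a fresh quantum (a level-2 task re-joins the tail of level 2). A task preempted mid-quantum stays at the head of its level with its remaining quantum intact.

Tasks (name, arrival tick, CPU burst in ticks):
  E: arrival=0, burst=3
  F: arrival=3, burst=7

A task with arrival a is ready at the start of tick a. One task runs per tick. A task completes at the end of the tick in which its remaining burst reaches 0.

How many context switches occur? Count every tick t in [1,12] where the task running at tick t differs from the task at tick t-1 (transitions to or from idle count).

t=0: L0/L1/L2 = E/-/- → run E
t=1: L0/L1/L2 = E/-/- → run E
t=2: L0/L1/L2 = -/E/- → run E
t=3: L0/L1/L2 = F/-/- → run F
t=4: L0/L1/L2 = F/-/- → run F
t=5: L0/L1/L2 = -/F/- → run F
t=6: L0/L1/L2 = -/F/- → run F
t=7: L0/L1/L2 = -/F/- → run F
t=8: L0/L1/L2 = -/F/- → run F
t=9: L0/L1/L2 = -/-/F → run F
t=10: (idle)
t=11: (idle)
t=12: (idle)

context switches = 2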